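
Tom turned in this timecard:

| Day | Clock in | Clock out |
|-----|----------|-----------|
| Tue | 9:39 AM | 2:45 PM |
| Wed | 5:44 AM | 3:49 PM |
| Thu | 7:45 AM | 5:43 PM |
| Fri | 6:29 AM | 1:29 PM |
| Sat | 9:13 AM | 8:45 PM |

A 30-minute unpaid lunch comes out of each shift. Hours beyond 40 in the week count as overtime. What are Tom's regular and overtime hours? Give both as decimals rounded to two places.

Regular 40.00 hours, overtime 1.18 hours

Tue: 9:39 AM–2:45 PM = 5 h 6 min; less 30 min break → 4 h 36 min
Wed: 5:44 AM–3:49 PM = 10 h 5 min; less 30 min break → 9 h 35 min
Thu: 7:45 AM–5:43 PM = 9 h 58 min; less 30 min break → 9 h 28 min
Fri: 6:29 AM–1:29 PM = 7 h 0 min; less 30 min break → 6 h 30 min
Sat: 9:13 AM–8:45 PM = 11 h 32 min; less 30 min break → 11 h 2 min
Total worked: 41 h 11 min = 41.18 h.
Threshold 40 h → overtime 1 h 11 min, regular 40 h 0 min.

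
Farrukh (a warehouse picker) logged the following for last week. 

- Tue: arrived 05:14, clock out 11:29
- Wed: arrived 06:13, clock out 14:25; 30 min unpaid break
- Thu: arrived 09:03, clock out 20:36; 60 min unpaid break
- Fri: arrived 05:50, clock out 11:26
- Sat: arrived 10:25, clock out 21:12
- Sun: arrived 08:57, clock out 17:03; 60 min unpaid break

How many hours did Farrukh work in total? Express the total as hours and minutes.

Tue: 05:14–11:29 = 6 h 15 min
Wed: 06:13–14:25 = 8 h 12 min; less 30 min break → 7 h 42 min
Thu: 09:03–20:36 = 11 h 33 min; less 60 min break → 10 h 33 min
Fri: 05:50–11:26 = 5 h 36 min
Sat: 10:25–21:12 = 10 h 47 min
Sun: 08:57–17:03 = 8 h 6 min; less 60 min break → 7 h 6 min
Total: 6 h 15 min + 7 h 42 min + 10 h 33 min + 5 h 36 min + 10 h 47 min + 7 h 6 min = 47 h 59 min.

47 h 59 min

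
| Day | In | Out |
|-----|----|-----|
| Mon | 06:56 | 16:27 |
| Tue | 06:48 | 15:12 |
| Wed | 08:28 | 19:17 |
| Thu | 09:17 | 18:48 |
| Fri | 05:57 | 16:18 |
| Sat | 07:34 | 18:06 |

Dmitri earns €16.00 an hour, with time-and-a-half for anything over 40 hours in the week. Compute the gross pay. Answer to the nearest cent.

Mon: 06:56–16:27 = 9 h 31 min
Tue: 06:48–15:12 = 8 h 24 min
Wed: 08:28–19:17 = 10 h 49 min
Thu: 09:17–18:48 = 9 h 31 min
Fri: 05:57–16:18 = 10 h 21 min
Sat: 07:34–18:06 = 10 h 32 min
Total worked: 59 h 8 min = 3548 min.
Regular 40 h 0 min = 2400 min at €16.00/h; overtime 19 h 8 min = 1148 min at €24.00/h.
Pay = (2400 × €16.00 + 1148 × €24.00) ÷ 60 = €1099.20.

€1099.20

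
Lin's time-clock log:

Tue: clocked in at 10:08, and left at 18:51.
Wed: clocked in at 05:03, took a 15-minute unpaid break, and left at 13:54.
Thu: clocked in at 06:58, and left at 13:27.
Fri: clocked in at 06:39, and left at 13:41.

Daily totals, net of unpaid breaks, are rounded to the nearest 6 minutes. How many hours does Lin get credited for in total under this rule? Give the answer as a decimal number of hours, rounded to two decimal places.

30.80 hours

Tue: 10:08–18:51 = 8 h 43 min → rounds to 8 h 42 min
Wed: 05:03–13:54 = 8 h 51 min − 15 min = 8 h 36 min → rounds to 8 h 36 min
Thu: 06:58–13:27 = 6 h 29 min → rounds to 6 h 30 min
Fri: 06:39–13:41 = 7 h 2 min → rounds to 7 h 0 min
Total credited: 30 h 48 min.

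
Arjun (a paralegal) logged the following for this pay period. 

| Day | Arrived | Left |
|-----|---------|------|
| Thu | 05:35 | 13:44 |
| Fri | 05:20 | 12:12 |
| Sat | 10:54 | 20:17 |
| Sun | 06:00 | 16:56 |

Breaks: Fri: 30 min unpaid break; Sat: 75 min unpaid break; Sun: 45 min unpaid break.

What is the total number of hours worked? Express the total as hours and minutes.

Thu: 05:35–13:44 = 8 h 9 min
Fri: 05:20–12:12 = 6 h 52 min; less 30 min break → 6 h 22 min
Sat: 10:54–20:17 = 9 h 23 min; less 75 min break → 8 h 8 min
Sun: 06:00–16:56 = 10 h 56 min; less 45 min break → 10 h 11 min
Total: 8 h 9 min + 6 h 22 min + 8 h 8 min + 10 h 11 min = 32 h 50 min.

32 h 50 min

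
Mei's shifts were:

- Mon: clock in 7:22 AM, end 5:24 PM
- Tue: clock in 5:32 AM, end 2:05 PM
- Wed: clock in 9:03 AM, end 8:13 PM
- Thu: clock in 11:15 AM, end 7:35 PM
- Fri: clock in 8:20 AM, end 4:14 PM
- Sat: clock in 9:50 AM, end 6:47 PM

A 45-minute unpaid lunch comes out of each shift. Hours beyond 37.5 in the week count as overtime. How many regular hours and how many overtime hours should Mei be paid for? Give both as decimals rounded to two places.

Regular 37.50 hours, overtime 12.93 hours

Mon: 7:22 AM–5:24 PM = 10 h 2 min; less 45 min break → 9 h 17 min
Tue: 5:32 AM–2:05 PM = 8 h 33 min; less 45 min break → 7 h 48 min
Wed: 9:03 AM–8:13 PM = 11 h 10 min; less 45 min break → 10 h 25 min
Thu: 11:15 AM–7:35 PM = 8 h 20 min; less 45 min break → 7 h 35 min
Fri: 8:20 AM–4:14 PM = 7 h 54 min; less 45 min break → 7 h 9 min
Sat: 9:50 AM–6:47 PM = 8 h 57 min; less 45 min break → 8 h 12 min
Total worked: 50 h 26 min = 50.43 h.
Threshold 37.5 h → overtime 12 h 56 min, regular 37 h 30 min.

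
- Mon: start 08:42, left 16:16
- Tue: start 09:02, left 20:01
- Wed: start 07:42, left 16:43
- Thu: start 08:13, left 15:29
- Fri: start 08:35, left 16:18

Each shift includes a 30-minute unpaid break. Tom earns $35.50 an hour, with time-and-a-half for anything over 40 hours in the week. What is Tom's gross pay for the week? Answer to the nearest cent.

$1422.66

Mon: 08:42–16:16 = 7 h 34 min; less 30 min break → 7 h 4 min
Tue: 09:02–20:01 = 10 h 59 min; less 30 min break → 10 h 29 min
Wed: 07:42–16:43 = 9 h 1 min; less 30 min break → 8 h 31 min
Thu: 08:13–15:29 = 7 h 16 min; less 30 min break → 6 h 46 min
Fri: 08:35–16:18 = 7 h 43 min; less 30 min break → 7 h 13 min
Total worked: 40 h 3 min = 2403 min.
Regular 40 h 0 min = 2400 min at $35.50/h; overtime 0 h 3 min = 3 min at $53.25/h.
Pay = (2400 × $35.50 + 3 × $53.25) ÷ 60 = $1422.66.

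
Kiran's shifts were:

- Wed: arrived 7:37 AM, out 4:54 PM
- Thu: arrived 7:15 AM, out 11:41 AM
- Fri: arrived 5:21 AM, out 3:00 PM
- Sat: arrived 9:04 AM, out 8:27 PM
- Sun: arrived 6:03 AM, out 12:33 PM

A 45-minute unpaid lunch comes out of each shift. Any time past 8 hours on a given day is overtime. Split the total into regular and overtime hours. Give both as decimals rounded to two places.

Regular 33.43 hours, overtime 4.07 hours

Wed: 7:37 AM–4:54 PM = 9 h 17 min; less 45 min break → 8 h 32 min
Thu: 7:15 AM–11:41 AM = 4 h 26 min; less 45 min break → 3 h 41 min
Fri: 5:21 AM–3:00 PM = 9 h 39 min; less 45 min break → 8 h 54 min
Sat: 9:04 AM–8:27 PM = 11 h 23 min; less 45 min break → 10 h 38 min
Sun: 6:03 AM–12:33 PM = 6 h 30 min; less 45 min break → 5 h 45 min
Wed reg 8 h 0 min / OT 0 h 32 min; Thu reg 3 h 41 min / OT 0 h 0 min; Fri reg 8 h 0 min / OT 0 h 54 min; Sat reg 8 h 0 min / OT 2 h 38 min; Sun reg 5 h 45 min / OT 0 h 0 min.
Totals: regular 33 h 26 min, overtime 4 h 4 min.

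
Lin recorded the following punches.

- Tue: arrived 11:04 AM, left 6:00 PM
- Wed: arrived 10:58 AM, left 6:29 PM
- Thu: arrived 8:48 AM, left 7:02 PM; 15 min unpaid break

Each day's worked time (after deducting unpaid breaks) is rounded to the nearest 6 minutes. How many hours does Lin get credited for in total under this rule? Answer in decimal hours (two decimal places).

Tue: 11:04 AM–6:00 PM = 6 h 56 min → rounds to 6 h 54 min
Wed: 10:58 AM–6:29 PM = 7 h 31 min → rounds to 7 h 30 min
Thu: 8:48 AM–7:02 PM = 10 h 14 min − 15 min = 9 h 59 min → rounds to 10 h 0 min
Total credited: 24 h 24 min.

24.40 hours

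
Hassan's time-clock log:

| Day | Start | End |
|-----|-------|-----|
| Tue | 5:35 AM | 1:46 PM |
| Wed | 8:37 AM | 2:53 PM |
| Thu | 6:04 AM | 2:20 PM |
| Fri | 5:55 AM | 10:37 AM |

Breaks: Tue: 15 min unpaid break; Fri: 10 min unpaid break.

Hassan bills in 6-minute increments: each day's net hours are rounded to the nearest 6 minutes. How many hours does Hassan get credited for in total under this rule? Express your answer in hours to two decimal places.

27.00 hours

Tue: 5:35 AM–1:46 PM = 8 h 11 min − 15 min = 7 h 56 min → rounds to 7 h 54 min
Wed: 8:37 AM–2:53 PM = 6 h 16 min → rounds to 6 h 18 min
Thu: 6:04 AM–2:20 PM = 8 h 16 min → rounds to 8 h 18 min
Fri: 5:55 AM–10:37 AM = 4 h 42 min − 10 min = 4 h 32 min → rounds to 4 h 30 min
Total credited: 27 h 0 min.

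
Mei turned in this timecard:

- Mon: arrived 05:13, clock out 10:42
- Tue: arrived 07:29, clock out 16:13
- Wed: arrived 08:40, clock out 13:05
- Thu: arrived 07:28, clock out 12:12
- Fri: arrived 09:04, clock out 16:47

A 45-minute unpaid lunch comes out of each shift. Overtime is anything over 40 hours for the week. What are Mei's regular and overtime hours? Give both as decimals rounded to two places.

Regular 27.33 hours, overtime 0.00 hours

Mon: 05:13–10:42 = 5 h 29 min; less 45 min break → 4 h 44 min
Tue: 07:29–16:13 = 8 h 44 min; less 45 min break → 7 h 59 min
Wed: 08:40–13:05 = 4 h 25 min; less 45 min break → 3 h 40 min
Thu: 07:28–12:12 = 4 h 44 min; less 45 min break → 3 h 59 min
Fri: 09:04–16:47 = 7 h 43 min; less 45 min break → 6 h 58 min
Total worked: 27 h 20 min = 27.33 h.
Threshold 40 h → overtime 0 h 0 min, regular 27 h 20 min.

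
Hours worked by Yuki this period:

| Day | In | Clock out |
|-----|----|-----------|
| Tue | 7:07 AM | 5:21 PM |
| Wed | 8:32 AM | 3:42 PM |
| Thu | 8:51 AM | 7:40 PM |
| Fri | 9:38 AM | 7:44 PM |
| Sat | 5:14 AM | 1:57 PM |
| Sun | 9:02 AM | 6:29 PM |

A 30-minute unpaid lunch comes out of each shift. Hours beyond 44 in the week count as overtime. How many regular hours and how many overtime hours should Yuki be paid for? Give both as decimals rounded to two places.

Regular 44.00 hours, overtime 9.48 hours

Tue: 7:07 AM–5:21 PM = 10 h 14 min; less 30 min break → 9 h 44 min
Wed: 8:32 AM–3:42 PM = 7 h 10 min; less 30 min break → 6 h 40 min
Thu: 8:51 AM–7:40 PM = 10 h 49 min; less 30 min break → 10 h 19 min
Fri: 9:38 AM–7:44 PM = 10 h 6 min; less 30 min break → 9 h 36 min
Sat: 5:14 AM–1:57 PM = 8 h 43 min; less 30 min break → 8 h 13 min
Sun: 9:02 AM–6:29 PM = 9 h 27 min; less 30 min break → 8 h 57 min
Total worked: 53 h 29 min = 53.48 h.
Threshold 44 h → overtime 9 h 29 min, regular 44 h 0 min.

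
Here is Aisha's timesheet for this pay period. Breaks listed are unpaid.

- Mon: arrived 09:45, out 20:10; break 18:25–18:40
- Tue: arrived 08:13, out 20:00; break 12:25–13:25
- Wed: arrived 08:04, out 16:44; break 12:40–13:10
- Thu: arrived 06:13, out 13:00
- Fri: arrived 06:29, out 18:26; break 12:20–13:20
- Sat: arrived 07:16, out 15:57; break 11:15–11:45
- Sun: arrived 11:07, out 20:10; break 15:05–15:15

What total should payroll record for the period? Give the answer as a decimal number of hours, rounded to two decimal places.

Mon: 09:45–20:10 = 10 h 25 min; less 15 min break → 10 h 10 min
Tue: 08:13–20:00 = 11 h 47 min; less 60 min break → 10 h 47 min
Wed: 08:04–16:44 = 8 h 40 min; less 30 min break → 8 h 10 min
Thu: 06:13–13:00 = 6 h 47 min
Fri: 06:29–18:26 = 11 h 57 min; less 60 min break → 10 h 57 min
Sat: 07:16–15:57 = 8 h 41 min; less 30 min break → 8 h 11 min
Sun: 11:07–20:10 = 9 h 3 min; less 10 min break → 8 h 53 min
Total: 10 h 10 min + 10 h 47 min + 8 h 10 min + 6 h 47 min + 10 h 57 min + 8 h 11 min + 8 h 53 min = 63 h 55 min.

63.92 hours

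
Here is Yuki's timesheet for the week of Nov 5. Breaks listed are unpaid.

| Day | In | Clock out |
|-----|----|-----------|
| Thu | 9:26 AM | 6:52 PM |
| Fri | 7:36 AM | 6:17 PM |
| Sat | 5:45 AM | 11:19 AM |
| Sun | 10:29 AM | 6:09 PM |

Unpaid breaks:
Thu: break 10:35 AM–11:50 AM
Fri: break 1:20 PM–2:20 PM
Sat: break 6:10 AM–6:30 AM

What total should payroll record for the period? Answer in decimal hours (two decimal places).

Thu: 9:26 AM–6:52 PM = 9 h 26 min; less 75 min break → 8 h 11 min
Fri: 7:36 AM–6:17 PM = 10 h 41 min; less 60 min break → 9 h 41 min
Sat: 5:45 AM–11:19 AM = 5 h 34 min; less 20 min break → 5 h 14 min
Sun: 10:29 AM–6:09 PM = 7 h 40 min
Total: 8 h 11 min + 9 h 41 min + 5 h 14 min + 7 h 40 min = 30 h 46 min.

30.77 hours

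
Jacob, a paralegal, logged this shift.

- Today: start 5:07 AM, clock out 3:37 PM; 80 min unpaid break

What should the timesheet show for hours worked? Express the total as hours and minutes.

9 h 10 min

Today: 5:07 AM–3:37 PM = 10 h 30 min; less 80 min break → 9 h 10 min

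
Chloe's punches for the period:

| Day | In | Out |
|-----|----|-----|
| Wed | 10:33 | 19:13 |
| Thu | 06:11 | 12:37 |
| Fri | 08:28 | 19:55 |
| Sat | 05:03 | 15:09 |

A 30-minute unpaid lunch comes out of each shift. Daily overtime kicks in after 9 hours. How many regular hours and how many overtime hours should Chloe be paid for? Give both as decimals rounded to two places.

Regular 32.10 hours, overtime 2.55 hours

Wed: 10:33–19:13 = 8 h 40 min; less 30 min break → 8 h 10 min
Thu: 06:11–12:37 = 6 h 26 min; less 30 min break → 5 h 56 min
Fri: 08:28–19:55 = 11 h 27 min; less 30 min break → 10 h 57 min
Sat: 05:03–15:09 = 10 h 6 min; less 30 min break → 9 h 36 min
Wed reg 8 h 10 min / OT 0 h 0 min; Thu reg 5 h 56 min / OT 0 h 0 min; Fri reg 9 h 0 min / OT 1 h 57 min; Sat reg 9 h 0 min / OT 0 h 36 min.
Totals: regular 32 h 6 min, overtime 2 h 33 min.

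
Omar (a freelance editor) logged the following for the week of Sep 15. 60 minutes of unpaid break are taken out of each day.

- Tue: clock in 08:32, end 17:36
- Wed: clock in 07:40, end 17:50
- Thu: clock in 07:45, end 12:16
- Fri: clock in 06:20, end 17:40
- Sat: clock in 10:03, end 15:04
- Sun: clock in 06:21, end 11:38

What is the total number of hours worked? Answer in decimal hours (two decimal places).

Tue: 08:32–17:36 = 9 h 4 min; less 60 min break → 8 h 4 min
Wed: 07:40–17:50 = 10 h 10 min; less 60 min break → 9 h 10 min
Thu: 07:45–12:16 = 4 h 31 min; less 60 min break → 3 h 31 min
Fri: 06:20–17:40 = 11 h 20 min; less 60 min break → 10 h 20 min
Sat: 10:03–15:04 = 5 h 1 min; less 60 min break → 4 h 1 min
Sun: 06:21–11:38 = 5 h 17 min; less 60 min break → 4 h 17 min
Total: 8 h 4 min + 9 h 10 min + 3 h 31 min + 10 h 20 min + 4 h 1 min + 4 h 17 min = 39 h 23 min.

39.38 hours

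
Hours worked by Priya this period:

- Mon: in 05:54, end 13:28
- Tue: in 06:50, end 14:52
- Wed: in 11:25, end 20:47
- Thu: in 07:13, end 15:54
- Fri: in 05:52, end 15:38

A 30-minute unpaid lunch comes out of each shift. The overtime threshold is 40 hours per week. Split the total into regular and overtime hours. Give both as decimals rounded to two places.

Mon: 05:54–13:28 = 7 h 34 min; less 30 min break → 7 h 4 min
Tue: 06:50–14:52 = 8 h 2 min; less 30 min break → 7 h 32 min
Wed: 11:25–20:47 = 9 h 22 min; less 30 min break → 8 h 52 min
Thu: 07:13–15:54 = 8 h 41 min; less 30 min break → 8 h 11 min
Fri: 05:52–15:38 = 9 h 46 min; less 30 min break → 9 h 16 min
Total worked: 40 h 55 min = 40.92 h.
Threshold 40 h → overtime 0 h 55 min, regular 40 h 0 min.

Regular 40.00 hours, overtime 0.92 hours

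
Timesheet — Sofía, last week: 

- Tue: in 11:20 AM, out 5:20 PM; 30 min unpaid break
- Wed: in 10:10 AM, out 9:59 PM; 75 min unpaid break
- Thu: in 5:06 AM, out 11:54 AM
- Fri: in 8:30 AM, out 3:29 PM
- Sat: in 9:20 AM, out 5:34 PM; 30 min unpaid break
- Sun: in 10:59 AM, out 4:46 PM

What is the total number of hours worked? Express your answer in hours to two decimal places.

Tue: 11:20 AM–5:20 PM = 6 h 0 min; less 30 min break → 5 h 30 min
Wed: 10:10 AM–9:59 PM = 11 h 49 min; less 75 min break → 10 h 34 min
Thu: 5:06 AM–11:54 AM = 6 h 48 min
Fri: 8:30 AM–3:29 PM = 6 h 59 min
Sat: 9:20 AM–5:34 PM = 8 h 14 min; less 30 min break → 7 h 44 min
Sun: 10:59 AM–4:46 PM = 5 h 47 min
Total: 5 h 30 min + 10 h 34 min + 6 h 48 min + 6 h 59 min + 7 h 44 min + 5 h 47 min = 43 h 22 min.

43.37 hours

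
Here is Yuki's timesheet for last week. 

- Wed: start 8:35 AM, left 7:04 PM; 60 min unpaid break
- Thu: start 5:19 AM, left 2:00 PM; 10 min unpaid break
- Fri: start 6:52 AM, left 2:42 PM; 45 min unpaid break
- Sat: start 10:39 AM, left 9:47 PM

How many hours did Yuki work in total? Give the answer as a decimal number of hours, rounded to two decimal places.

Wed: 8:35 AM–7:04 PM = 10 h 29 min; less 60 min break → 9 h 29 min
Thu: 5:19 AM–2:00 PM = 8 h 41 min; less 10 min break → 8 h 31 min
Fri: 6:52 AM–2:42 PM = 7 h 50 min; less 45 min break → 7 h 5 min
Sat: 10:39 AM–9:47 PM = 11 h 8 min
Total: 9 h 29 min + 8 h 31 min + 7 h 5 min + 11 h 8 min = 36 h 13 min.

36.22 hours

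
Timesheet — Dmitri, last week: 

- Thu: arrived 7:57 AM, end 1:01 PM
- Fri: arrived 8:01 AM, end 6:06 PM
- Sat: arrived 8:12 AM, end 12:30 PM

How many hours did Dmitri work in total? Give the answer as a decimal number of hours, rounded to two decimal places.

19.45 hours

Thu: 7:57 AM–1:01 PM = 5 h 4 min
Fri: 8:01 AM–6:06 PM = 10 h 5 min
Sat: 8:12 AM–12:30 PM = 4 h 18 min
Total: 5 h 4 min + 10 h 5 min + 4 h 18 min = 19 h 27 min.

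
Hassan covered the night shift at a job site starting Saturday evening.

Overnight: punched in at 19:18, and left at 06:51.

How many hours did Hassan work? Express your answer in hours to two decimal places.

11.55 hours

Overnight: 19:18 → midnight = 4 h 42 min; midnight → 06:51 = 6 h 51 min; span 11 h 33 min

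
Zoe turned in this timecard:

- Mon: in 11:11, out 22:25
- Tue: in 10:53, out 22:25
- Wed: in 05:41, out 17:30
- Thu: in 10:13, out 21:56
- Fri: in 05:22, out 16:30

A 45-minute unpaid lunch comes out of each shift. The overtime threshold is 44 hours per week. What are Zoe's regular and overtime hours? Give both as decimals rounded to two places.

Mon: 11:11–22:25 = 11 h 14 min; less 45 min break → 10 h 29 min
Tue: 10:53–22:25 = 11 h 32 min; less 45 min break → 10 h 47 min
Wed: 05:41–17:30 = 11 h 49 min; less 45 min break → 11 h 4 min
Thu: 10:13–21:56 = 11 h 43 min; less 45 min break → 10 h 58 min
Fri: 05:22–16:30 = 11 h 8 min; less 45 min break → 10 h 23 min
Total worked: 53 h 41 min = 53.68 h.
Threshold 44 h → overtime 9 h 41 min, regular 44 h 0 min.

Regular 44.00 hours, overtime 9.68 hours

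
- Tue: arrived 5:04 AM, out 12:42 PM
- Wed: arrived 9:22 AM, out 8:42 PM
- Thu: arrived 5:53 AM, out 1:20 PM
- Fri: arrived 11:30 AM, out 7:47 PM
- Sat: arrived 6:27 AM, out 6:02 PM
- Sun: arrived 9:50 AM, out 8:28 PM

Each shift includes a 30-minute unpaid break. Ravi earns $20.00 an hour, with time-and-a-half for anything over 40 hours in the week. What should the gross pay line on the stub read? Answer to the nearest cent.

$1217.50

Tue: 5:04 AM–12:42 PM = 7 h 38 min; less 30 min break → 7 h 8 min
Wed: 9:22 AM–8:42 PM = 11 h 20 min; less 30 min break → 10 h 50 min
Thu: 5:53 AM–1:20 PM = 7 h 27 min; less 30 min break → 6 h 57 min
Fri: 11:30 AM–7:47 PM = 8 h 17 min; less 30 min break → 7 h 47 min
Sat: 6:27 AM–6:02 PM = 11 h 35 min; less 30 min break → 11 h 5 min
Sun: 9:50 AM–8:28 PM = 10 h 38 min; less 30 min break → 10 h 8 min
Total worked: 53 h 55 min = 3235 min.
Regular 40 h 0 min = 2400 min at $20.00/h; overtime 13 h 55 min = 835 min at $30.00/h.
Pay = (2400 × $20.00 + 835 × $30.00) ÷ 60 = $1217.50.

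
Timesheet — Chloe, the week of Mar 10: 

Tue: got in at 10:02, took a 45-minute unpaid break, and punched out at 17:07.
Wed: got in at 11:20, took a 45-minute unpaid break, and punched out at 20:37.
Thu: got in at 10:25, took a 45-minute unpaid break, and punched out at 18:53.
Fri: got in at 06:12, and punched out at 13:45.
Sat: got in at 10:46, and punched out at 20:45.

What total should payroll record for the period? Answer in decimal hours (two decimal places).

40.12 hours

Tue: 10:02–17:07 = 7 h 5 min; less 45 min break → 6 h 20 min
Wed: 11:20–20:37 = 9 h 17 min; less 45 min break → 8 h 32 min
Thu: 10:25–18:53 = 8 h 28 min; less 45 min break → 7 h 43 min
Fri: 06:12–13:45 = 7 h 33 min
Sat: 10:46–20:45 = 9 h 59 min
Total: 6 h 20 min + 8 h 32 min + 7 h 43 min + 7 h 33 min + 9 h 59 min = 40 h 7 min.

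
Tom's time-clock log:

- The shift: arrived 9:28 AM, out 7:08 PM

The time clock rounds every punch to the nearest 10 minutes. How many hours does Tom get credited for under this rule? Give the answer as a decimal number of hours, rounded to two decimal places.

The shift: in 9:28 AM→9:30 AM, out 7:08 PM→7:10 PM; 9 h 40 min

9.67 hours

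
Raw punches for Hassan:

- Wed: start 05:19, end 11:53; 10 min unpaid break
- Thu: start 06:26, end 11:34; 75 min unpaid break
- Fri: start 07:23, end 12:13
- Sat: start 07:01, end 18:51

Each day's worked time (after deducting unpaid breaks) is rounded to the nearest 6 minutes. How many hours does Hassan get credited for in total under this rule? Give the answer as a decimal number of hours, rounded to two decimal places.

26.90 hours

Wed: 05:19–11:53 = 6 h 34 min − 10 min = 6 h 24 min → rounds to 6 h 24 min
Thu: 06:26–11:34 = 5 h 8 min − 75 min = 3 h 53 min → rounds to 3 h 54 min
Fri: 07:23–12:13 = 4 h 50 min → rounds to 4 h 48 min
Sat: 07:01–18:51 = 11 h 50 min → rounds to 11 h 48 min
Total credited: 26 h 54 min.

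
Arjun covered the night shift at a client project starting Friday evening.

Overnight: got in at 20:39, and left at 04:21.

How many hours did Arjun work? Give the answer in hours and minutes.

7 h 42 min

Overnight: 20:39 → midnight = 3 h 21 min; midnight → 04:21 = 4 h 21 min; span 7 h 42 min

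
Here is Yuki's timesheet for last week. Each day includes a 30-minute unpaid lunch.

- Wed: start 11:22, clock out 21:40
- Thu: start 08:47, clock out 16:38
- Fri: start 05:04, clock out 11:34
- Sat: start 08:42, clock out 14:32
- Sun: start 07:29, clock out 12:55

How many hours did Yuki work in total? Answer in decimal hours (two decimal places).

Wed: 11:22–21:40 = 10 h 18 min; less 30 min break → 9 h 48 min
Thu: 08:47–16:38 = 7 h 51 min; less 30 min break → 7 h 21 min
Fri: 05:04–11:34 = 6 h 30 min; less 30 min break → 6 h 0 min
Sat: 08:42–14:32 = 5 h 50 min; less 30 min break → 5 h 20 min
Sun: 07:29–12:55 = 5 h 26 min; less 30 min break → 4 h 56 min
Total: 9 h 48 min + 7 h 21 min + 6 h 0 min + 5 h 20 min + 4 h 56 min = 33 h 25 min.

33.42 hours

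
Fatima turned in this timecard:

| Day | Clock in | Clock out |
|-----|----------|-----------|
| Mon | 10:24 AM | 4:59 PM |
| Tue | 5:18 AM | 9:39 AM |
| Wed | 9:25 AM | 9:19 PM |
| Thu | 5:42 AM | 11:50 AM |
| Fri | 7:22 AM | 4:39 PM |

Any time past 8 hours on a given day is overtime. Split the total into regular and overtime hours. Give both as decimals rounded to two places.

Regular 33.07 hours, overtime 5.18 hours

Mon: 10:24 AM–4:59 PM = 6 h 35 min
Tue: 5:18 AM–9:39 AM = 4 h 21 min
Wed: 9:25 AM–9:19 PM = 11 h 54 min
Thu: 5:42 AM–11:50 AM = 6 h 8 min
Fri: 7:22 AM–4:39 PM = 9 h 17 min
Mon reg 6 h 35 min / OT 0 h 0 min; Tue reg 4 h 21 min / OT 0 h 0 min; Wed reg 8 h 0 min / OT 3 h 54 min; Thu reg 6 h 8 min / OT 0 h 0 min; Fri reg 8 h 0 min / OT 1 h 17 min.
Totals: regular 33 h 4 min, overtime 5 h 11 min.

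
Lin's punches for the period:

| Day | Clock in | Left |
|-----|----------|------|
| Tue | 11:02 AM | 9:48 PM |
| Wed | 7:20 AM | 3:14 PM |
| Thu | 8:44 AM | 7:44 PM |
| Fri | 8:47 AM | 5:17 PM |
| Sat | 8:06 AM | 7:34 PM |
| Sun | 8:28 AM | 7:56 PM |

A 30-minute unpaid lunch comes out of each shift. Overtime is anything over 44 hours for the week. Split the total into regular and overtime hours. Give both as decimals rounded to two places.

Regular 44.00 hours, overtime 14.10 hours

Tue: 11:02 AM–9:48 PM = 10 h 46 min; less 30 min break → 10 h 16 min
Wed: 7:20 AM–3:14 PM = 7 h 54 min; less 30 min break → 7 h 24 min
Thu: 8:44 AM–7:44 PM = 11 h 0 min; less 30 min break → 10 h 30 min
Fri: 8:47 AM–5:17 PM = 8 h 30 min; less 30 min break → 8 h 0 min
Sat: 8:06 AM–7:34 PM = 11 h 28 min; less 30 min break → 10 h 58 min
Sun: 8:28 AM–7:56 PM = 11 h 28 min; less 30 min break → 10 h 58 min
Total worked: 58 h 6 min = 58.10 h.
Threshold 44 h → overtime 14 h 6 min, regular 44 h 0 min.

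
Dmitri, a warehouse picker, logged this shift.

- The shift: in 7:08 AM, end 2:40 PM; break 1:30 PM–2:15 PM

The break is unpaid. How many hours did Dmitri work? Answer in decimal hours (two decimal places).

The shift: 7:08 AM–2:40 PM = 7 h 32 min; less 45 min break → 6 h 47 min

6.78 hours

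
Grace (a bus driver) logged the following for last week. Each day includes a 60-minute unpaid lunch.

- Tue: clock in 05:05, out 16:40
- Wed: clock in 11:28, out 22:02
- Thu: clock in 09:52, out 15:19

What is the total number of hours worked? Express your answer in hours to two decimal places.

24.60 hours

Tue: 05:05–16:40 = 11 h 35 min; less 60 min break → 10 h 35 min
Wed: 11:28–22:02 = 10 h 34 min; less 60 min break → 9 h 34 min
Thu: 09:52–15:19 = 5 h 27 min; less 60 min break → 4 h 27 min
Total: 10 h 35 min + 9 h 34 min + 4 h 27 min = 24 h 36 min.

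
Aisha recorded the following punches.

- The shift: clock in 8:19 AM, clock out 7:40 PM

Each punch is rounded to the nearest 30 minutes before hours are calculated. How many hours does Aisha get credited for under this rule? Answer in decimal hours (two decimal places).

The shift: in 8:19 AM→8:30 AM, out 7:40 PM→7:30 PM; 11 h 0 min

11.00 hours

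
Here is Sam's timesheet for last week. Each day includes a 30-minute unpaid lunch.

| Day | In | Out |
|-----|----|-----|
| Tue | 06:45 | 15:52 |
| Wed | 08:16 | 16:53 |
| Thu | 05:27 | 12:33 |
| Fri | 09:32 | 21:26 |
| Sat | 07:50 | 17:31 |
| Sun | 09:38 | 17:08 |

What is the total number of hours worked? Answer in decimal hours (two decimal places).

50.92 hours

Tue: 06:45–15:52 = 9 h 7 min; less 30 min break → 8 h 37 min
Wed: 08:16–16:53 = 8 h 37 min; less 30 min break → 8 h 7 min
Thu: 05:27–12:33 = 7 h 6 min; less 30 min break → 6 h 36 min
Fri: 09:32–21:26 = 11 h 54 min; less 30 min break → 11 h 24 min
Sat: 07:50–17:31 = 9 h 41 min; less 30 min break → 9 h 11 min
Sun: 09:38–17:08 = 7 h 30 min; less 30 min break → 7 h 0 min
Total: 8 h 37 min + 8 h 7 min + 6 h 36 min + 11 h 24 min + 9 h 11 min + 7 h 0 min = 50 h 55 min.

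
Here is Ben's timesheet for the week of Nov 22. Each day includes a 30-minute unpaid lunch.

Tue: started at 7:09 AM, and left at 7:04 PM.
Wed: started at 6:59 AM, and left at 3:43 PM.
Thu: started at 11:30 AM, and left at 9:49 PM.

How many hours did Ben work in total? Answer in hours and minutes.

Tue: 7:09 AM–7:04 PM = 11 h 55 min; less 30 min break → 11 h 25 min
Wed: 6:59 AM–3:43 PM = 8 h 44 min; less 30 min break → 8 h 14 min
Thu: 11:30 AM–9:49 PM = 10 h 19 min; less 30 min break → 9 h 49 min
Total: 11 h 25 min + 8 h 14 min + 9 h 49 min = 29 h 28 min.

29 h 28 min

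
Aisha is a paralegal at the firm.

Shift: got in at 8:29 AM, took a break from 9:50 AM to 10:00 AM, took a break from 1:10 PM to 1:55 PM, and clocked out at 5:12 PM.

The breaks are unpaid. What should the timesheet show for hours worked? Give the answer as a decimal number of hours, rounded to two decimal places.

Shift: 8:29 AM–5:12 PM = 8 h 43 min; less 55 min break → 7 h 48 min

7.80 hours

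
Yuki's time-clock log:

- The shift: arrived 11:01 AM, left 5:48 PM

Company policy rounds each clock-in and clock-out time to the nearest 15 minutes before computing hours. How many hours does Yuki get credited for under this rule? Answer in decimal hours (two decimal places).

The shift: in 11:01 AM→11:00 AM, out 5:48 PM→5:45 PM; 6 h 45 min

6.75 hours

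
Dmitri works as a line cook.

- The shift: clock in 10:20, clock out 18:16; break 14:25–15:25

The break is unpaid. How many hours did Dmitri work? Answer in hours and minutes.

The shift: 10:20–18:16 = 7 h 56 min; less 60 min break → 6 h 56 min

6 h 56 min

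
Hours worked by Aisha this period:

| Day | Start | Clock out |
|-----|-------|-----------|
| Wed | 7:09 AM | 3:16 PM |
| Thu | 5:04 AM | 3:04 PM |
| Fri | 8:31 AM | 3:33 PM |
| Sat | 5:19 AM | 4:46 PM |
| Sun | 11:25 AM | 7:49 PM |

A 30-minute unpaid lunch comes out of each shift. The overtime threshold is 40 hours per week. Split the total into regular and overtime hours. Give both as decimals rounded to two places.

Wed: 7:09 AM–3:16 PM = 8 h 7 min; less 30 min break → 7 h 37 min
Thu: 5:04 AM–3:04 PM = 10 h 0 min; less 30 min break → 9 h 30 min
Fri: 8:31 AM–3:33 PM = 7 h 2 min; less 30 min break → 6 h 32 min
Sat: 5:19 AM–4:46 PM = 11 h 27 min; less 30 min break → 10 h 57 min
Sun: 11:25 AM–7:49 PM = 8 h 24 min; less 30 min break → 7 h 54 min
Total worked: 42 h 30 min = 42.50 h.
Threshold 40 h → overtime 2 h 30 min, regular 40 h 0 min.

Regular 40.00 hours, overtime 2.50 hours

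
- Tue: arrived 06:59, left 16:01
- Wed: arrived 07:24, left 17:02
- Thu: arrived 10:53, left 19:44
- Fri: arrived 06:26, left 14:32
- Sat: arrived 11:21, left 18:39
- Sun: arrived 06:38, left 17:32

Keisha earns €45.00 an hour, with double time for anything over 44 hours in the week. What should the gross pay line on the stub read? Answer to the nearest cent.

€2863.50

Tue: 06:59–16:01 = 9 h 2 min
Wed: 07:24–17:02 = 9 h 38 min
Thu: 10:53–19:44 = 8 h 51 min
Fri: 06:26–14:32 = 8 h 6 min
Sat: 11:21–18:39 = 7 h 18 min
Sun: 06:38–17:32 = 10 h 54 min
Total worked: 53 h 49 min = 3229 min.
Regular 44 h 0 min = 2640 min at €45.00/h; overtime 9 h 49 min = 589 min at €90.00/h.
Pay = (2640 × €45.00 + 589 × €90.00) ÷ 60 = €2863.50.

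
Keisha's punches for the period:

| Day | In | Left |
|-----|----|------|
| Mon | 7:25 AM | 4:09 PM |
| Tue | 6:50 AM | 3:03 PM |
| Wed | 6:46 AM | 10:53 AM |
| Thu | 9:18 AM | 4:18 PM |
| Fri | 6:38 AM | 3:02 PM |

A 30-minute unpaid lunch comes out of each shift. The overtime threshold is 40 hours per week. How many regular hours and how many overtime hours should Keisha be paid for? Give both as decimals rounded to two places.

Mon: 7:25 AM–4:09 PM = 8 h 44 min; less 30 min break → 8 h 14 min
Tue: 6:50 AM–3:03 PM = 8 h 13 min; less 30 min break → 7 h 43 min
Wed: 6:46 AM–10:53 AM = 4 h 7 min; less 30 min break → 3 h 37 min
Thu: 9:18 AM–4:18 PM = 7 h 0 min; less 30 min break → 6 h 30 min
Fri: 6:38 AM–3:02 PM = 8 h 24 min; less 30 min break → 7 h 54 min
Total worked: 33 h 58 min = 33.97 h.
Threshold 40 h → overtime 0 h 0 min, regular 33 h 58 min.

Regular 33.97 hours, overtime 0.00 hours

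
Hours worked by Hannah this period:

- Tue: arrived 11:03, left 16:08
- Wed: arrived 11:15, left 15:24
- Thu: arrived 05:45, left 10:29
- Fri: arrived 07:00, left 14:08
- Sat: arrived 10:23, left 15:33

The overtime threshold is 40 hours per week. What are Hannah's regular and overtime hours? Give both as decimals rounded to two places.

Regular 26.27 hours, overtime 0.00 hours

Tue: 11:03–16:08 = 5 h 5 min
Wed: 11:15–15:24 = 4 h 9 min
Thu: 05:45–10:29 = 4 h 44 min
Fri: 07:00–14:08 = 7 h 8 min
Sat: 10:23–15:33 = 5 h 10 min
Total worked: 26 h 16 min = 26.27 h.
Threshold 40 h → overtime 0 h 0 min, regular 26 h 16 min.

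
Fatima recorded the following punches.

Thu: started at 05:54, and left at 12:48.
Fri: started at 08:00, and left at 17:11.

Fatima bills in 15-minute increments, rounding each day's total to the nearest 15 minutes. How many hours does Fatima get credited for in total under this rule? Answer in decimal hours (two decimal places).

16.25 hours

Thu: 05:54–12:48 = 6 h 54 min → rounds to 7 h 0 min
Fri: 08:00–17:11 = 9 h 11 min → rounds to 9 h 15 min
Total credited: 16 h 15 min.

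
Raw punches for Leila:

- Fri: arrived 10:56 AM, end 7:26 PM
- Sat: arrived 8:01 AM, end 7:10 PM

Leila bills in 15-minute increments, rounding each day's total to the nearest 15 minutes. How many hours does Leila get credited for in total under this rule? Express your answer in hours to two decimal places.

Fri: 10:56 AM–7:26 PM = 8 h 30 min → rounds to 8 h 30 min
Sat: 8:01 AM–7:10 PM = 11 h 9 min → rounds to 11 h 15 min
Total credited: 19 h 45 min.

19.75 hours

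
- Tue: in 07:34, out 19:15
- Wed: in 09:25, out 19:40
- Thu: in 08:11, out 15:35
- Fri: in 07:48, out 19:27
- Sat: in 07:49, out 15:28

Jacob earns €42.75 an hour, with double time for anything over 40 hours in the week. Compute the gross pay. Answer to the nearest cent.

Tue: 07:34–19:15 = 11 h 41 min
Wed: 09:25–19:40 = 10 h 15 min
Thu: 08:11–15:35 = 7 h 24 min
Fri: 07:48–19:27 = 11 h 39 min
Sat: 07:49–15:28 = 7 h 39 min
Total worked: 48 h 38 min = 2918 min.
Regular 40 h 0 min = 2400 min at €42.75/h; overtime 8 h 38 min = 518 min at €85.50/h.
Pay = (2400 × €42.75 + 518 × €85.50) ÷ 60 = €2448.15.

€2448.15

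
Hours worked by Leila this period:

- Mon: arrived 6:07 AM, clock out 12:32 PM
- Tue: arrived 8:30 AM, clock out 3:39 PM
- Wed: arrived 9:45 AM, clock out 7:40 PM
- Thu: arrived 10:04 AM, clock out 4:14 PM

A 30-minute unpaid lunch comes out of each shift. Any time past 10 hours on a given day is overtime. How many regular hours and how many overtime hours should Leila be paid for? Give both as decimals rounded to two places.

Regular 27.65 hours, overtime 0.00 hours

Mon: 6:07 AM–12:32 PM = 6 h 25 min; less 30 min break → 5 h 55 min
Tue: 8:30 AM–3:39 PM = 7 h 9 min; less 30 min break → 6 h 39 min
Wed: 9:45 AM–7:40 PM = 9 h 55 min; less 30 min break → 9 h 25 min
Thu: 10:04 AM–4:14 PM = 6 h 10 min; less 30 min break → 5 h 40 min
Mon reg 5 h 55 min / OT 0 h 0 min; Tue reg 6 h 39 min / OT 0 h 0 min; Wed reg 9 h 25 min / OT 0 h 0 min; Thu reg 5 h 40 min / OT 0 h 0 min.
Totals: regular 27 h 39 min, overtime 0 h 0 min.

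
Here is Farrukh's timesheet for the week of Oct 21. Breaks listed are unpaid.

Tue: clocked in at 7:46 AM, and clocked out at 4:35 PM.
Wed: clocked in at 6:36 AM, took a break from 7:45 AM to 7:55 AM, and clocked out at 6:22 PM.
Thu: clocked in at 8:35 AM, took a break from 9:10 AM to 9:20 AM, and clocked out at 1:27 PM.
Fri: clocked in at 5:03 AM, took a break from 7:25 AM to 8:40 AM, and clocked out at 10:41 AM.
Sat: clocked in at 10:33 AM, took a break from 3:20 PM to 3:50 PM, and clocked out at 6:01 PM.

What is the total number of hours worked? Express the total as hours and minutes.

36 h 28 min

Tue: 7:46 AM–4:35 PM = 8 h 49 min
Wed: 6:36 AM–6:22 PM = 11 h 46 min; less 10 min break → 11 h 36 min
Thu: 8:35 AM–1:27 PM = 4 h 52 min; less 10 min break → 4 h 42 min
Fri: 5:03 AM–10:41 AM = 5 h 38 min; less 75 min break → 4 h 23 min
Sat: 10:33 AM–6:01 PM = 7 h 28 min; less 30 min break → 6 h 58 min
Total: 8 h 49 min + 11 h 36 min + 4 h 42 min + 4 h 23 min + 6 h 58 min = 36 h 28 min.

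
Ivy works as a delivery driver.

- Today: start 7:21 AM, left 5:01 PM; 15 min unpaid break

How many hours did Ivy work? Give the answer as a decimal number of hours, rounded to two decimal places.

9.42 hours

Today: 7:21 AM–5:01 PM = 9 h 40 min; less 15 min break → 9 h 25 min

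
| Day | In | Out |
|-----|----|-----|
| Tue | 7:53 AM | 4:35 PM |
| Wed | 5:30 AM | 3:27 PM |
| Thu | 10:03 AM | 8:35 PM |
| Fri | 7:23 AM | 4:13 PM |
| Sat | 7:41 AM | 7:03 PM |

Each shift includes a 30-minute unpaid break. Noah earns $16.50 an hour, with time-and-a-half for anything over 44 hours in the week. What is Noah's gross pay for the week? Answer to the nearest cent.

$797.36

Tue: 7:53 AM–4:35 PM = 8 h 42 min; less 30 min break → 8 h 12 min
Wed: 5:30 AM–3:27 PM = 9 h 57 min; less 30 min break → 9 h 27 min
Thu: 10:03 AM–8:35 PM = 10 h 32 min; less 30 min break → 10 h 2 min
Fri: 7:23 AM–4:13 PM = 8 h 50 min; less 30 min break → 8 h 20 min
Sat: 7:41 AM–7:03 PM = 11 h 22 min; less 30 min break → 10 h 52 min
Total worked: 46 h 53 min = 2813 min.
Regular 44 h 0 min = 2640 min at $16.50/h; overtime 2 h 53 min = 173 min at $24.75/h.
Pay = (2640 × $16.50 + 173 × $24.75) ÷ 60 = $797.36.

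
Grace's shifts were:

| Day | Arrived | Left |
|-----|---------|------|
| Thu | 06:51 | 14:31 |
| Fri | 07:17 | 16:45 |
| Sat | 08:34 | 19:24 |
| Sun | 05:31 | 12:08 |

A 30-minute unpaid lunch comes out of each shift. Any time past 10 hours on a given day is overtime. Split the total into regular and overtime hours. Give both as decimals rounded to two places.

Regular 32.25 hours, overtime 0.33 hours

Thu: 06:51–14:31 = 7 h 40 min; less 30 min break → 7 h 10 min
Fri: 07:17–16:45 = 9 h 28 min; less 30 min break → 8 h 58 min
Sat: 08:34–19:24 = 10 h 50 min; less 30 min break → 10 h 20 min
Sun: 05:31–12:08 = 6 h 37 min; less 30 min break → 6 h 7 min
Thu reg 7 h 10 min / OT 0 h 0 min; Fri reg 8 h 58 min / OT 0 h 0 min; Sat reg 10 h 0 min / OT 0 h 20 min; Sun reg 6 h 7 min / OT 0 h 0 min.
Totals: regular 32 h 15 min, overtime 0 h 20 min.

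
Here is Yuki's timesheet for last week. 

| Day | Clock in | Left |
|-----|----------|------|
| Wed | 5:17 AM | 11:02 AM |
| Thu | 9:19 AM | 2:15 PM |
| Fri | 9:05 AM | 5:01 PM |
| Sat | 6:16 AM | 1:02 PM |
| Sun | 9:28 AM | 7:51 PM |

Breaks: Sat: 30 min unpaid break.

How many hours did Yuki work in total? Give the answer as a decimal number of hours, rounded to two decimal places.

35.27 hours

Wed: 5:17 AM–11:02 AM = 5 h 45 min
Thu: 9:19 AM–2:15 PM = 4 h 56 min
Fri: 9:05 AM–5:01 PM = 7 h 56 min
Sat: 6:16 AM–1:02 PM = 6 h 46 min; less 30 min break → 6 h 16 min
Sun: 9:28 AM–7:51 PM = 10 h 23 min
Total: 5 h 45 min + 4 h 56 min + 7 h 56 min + 6 h 16 min + 10 h 23 min = 35 h 16 min.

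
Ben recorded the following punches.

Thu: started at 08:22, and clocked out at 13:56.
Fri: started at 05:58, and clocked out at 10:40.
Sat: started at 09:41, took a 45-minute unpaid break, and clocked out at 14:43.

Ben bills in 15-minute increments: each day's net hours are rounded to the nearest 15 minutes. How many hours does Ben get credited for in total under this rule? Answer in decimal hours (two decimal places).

Thu: 08:22–13:56 = 5 h 34 min → rounds to 5 h 30 min
Fri: 05:58–10:40 = 4 h 42 min → rounds to 4 h 45 min
Sat: 09:41–14:43 = 5 h 2 min − 45 min = 4 h 17 min → rounds to 4 h 15 min
Total credited: 14 h 30 min.

14.50 hours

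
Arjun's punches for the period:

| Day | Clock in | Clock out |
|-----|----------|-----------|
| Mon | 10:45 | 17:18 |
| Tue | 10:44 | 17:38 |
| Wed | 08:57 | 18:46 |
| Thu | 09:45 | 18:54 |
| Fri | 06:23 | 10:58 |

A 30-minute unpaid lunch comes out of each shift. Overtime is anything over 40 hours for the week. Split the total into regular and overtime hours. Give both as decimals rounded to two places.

Mon: 10:45–17:18 = 6 h 33 min; less 30 min break → 6 h 3 min
Tue: 10:44–17:38 = 6 h 54 min; less 30 min break → 6 h 24 min
Wed: 08:57–18:46 = 9 h 49 min; less 30 min break → 9 h 19 min
Thu: 09:45–18:54 = 9 h 9 min; less 30 min break → 8 h 39 min
Fri: 06:23–10:58 = 4 h 35 min; less 30 min break → 4 h 5 min
Total worked: 34 h 30 min = 34.50 h.
Threshold 40 h → overtime 0 h 0 min, regular 34 h 30 min.

Regular 34.50 hours, overtime 0.00 hours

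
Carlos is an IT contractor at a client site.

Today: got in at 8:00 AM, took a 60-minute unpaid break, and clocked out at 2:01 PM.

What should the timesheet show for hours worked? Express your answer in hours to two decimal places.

Today: 8:00 AM–2:01 PM = 6 h 1 min; less 60 min break → 5 h 1 min

5.02 hours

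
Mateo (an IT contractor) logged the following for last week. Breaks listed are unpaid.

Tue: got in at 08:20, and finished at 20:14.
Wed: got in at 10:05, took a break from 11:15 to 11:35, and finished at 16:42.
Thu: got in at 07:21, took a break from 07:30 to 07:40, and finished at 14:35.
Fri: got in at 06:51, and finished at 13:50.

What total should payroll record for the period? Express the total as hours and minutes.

32 h 14 min

Tue: 08:20–20:14 = 11 h 54 min
Wed: 10:05–16:42 = 6 h 37 min; less 20 min break → 6 h 17 min
Thu: 07:21–14:35 = 7 h 14 min; less 10 min break → 7 h 4 min
Fri: 06:51–13:50 = 6 h 59 min
Total: 11 h 54 min + 6 h 17 min + 7 h 4 min + 6 h 59 min = 32 h 14 min.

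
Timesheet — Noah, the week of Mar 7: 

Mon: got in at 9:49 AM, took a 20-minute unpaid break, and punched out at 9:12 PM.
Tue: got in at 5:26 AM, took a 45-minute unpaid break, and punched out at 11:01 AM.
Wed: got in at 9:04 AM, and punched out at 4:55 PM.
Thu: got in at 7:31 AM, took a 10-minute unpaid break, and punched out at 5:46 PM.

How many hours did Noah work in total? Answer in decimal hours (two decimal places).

Mon: 9:49 AM–9:12 PM = 11 h 23 min; less 20 min break → 11 h 3 min
Tue: 5:26 AM–11:01 AM = 5 h 35 min; less 45 min break → 4 h 50 min
Wed: 9:04 AM–4:55 PM = 7 h 51 min
Thu: 7:31 AM–5:46 PM = 10 h 15 min; less 10 min break → 10 h 5 min
Total: 11 h 3 min + 4 h 50 min + 7 h 51 min + 10 h 5 min = 33 h 49 min.

33.82 hours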